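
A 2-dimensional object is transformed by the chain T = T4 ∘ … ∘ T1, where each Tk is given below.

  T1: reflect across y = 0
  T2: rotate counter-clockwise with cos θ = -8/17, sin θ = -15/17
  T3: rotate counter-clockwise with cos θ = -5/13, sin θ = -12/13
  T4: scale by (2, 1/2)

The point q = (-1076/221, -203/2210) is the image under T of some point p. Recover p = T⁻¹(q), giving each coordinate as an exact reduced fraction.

T1 = [1 0 0; 0 -1 0; 0 0 1]
T2·T1 = [-8/17 -15/17 0; -15/17 8/17 0; 0 0 1]
T3·…·T1 = [-140/221 171/221 0; 171/221 140/221 0; 0 0 1]
T4·…·T1 = [-280/221 342/221 0; 171/442 70/221 0; 0 0 1]
det M = -1; M⁻¹ = [-70/221 342/221 0; 171/442 280/221 0; 0 0 1]
M⁻¹ · (-1076/221, -203/2210)ᵀ = (7/5, -2)ᵀ

p = (7/5, -2)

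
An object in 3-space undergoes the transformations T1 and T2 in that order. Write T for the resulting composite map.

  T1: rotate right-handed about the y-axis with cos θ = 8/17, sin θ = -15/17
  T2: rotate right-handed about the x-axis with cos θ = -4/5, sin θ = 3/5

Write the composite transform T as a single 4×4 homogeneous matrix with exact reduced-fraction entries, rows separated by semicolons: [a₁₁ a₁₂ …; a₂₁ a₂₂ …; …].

T = [8/17 0 -15/17 0; -9/17 -4/5 -24/85 0; -12/17 3/5 -32/85 0; 0 0 0 1]

T1 = [8/17 0 -15/17 0; 0 1 0 0; 15/17 0 8/17 0; 0 0 0 1]
T2·T1 = [8/17 0 -15/17 0; -9/17 -4/5 -24/85 0; -12/17 3/5 -32/85 0; 0 0 0 1]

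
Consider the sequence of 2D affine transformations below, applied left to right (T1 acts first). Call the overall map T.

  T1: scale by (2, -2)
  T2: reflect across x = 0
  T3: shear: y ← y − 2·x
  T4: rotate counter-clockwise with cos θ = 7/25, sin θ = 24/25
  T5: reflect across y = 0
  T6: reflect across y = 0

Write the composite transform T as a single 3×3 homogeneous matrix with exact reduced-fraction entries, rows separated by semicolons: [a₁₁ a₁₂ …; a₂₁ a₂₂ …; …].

T = [-22/5 48/25 0; -4/5 -14/25 0; 0 0 1]

T1 = [2 0 0; 0 -2 0; 0 0 1]
T2·T1 = [-2 0 0; 0 -2 0; 0 0 1]
T3·…·T1 = [-2 0 0; 4 -2 0; 0 0 1]
T4·…·T1 = [-22/5 48/25 0; -4/5 -14/25 0; 0 0 1]
T5·…·T1 = [-22/5 48/25 0; 4/5 14/25 0; 0 0 1]
T6·…·T1 = [-22/5 48/25 0; -4/5 -14/25 0; 0 0 1]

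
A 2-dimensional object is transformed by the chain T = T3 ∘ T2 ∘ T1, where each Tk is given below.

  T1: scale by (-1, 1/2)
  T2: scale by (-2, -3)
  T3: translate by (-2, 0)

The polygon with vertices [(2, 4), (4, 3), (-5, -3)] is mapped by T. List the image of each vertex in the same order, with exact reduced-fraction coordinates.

image vertices: (2, -6), (6, -9/2), (-12, 9/2)

T1 scale by (-1, 1/2): (2, 4) → (-2, 2); (4, 3) → (-4, 3/2); (-5, -3) → (5, -3/2)
T2 scale by (-2, -3): (-2, 2) → (4, -6); (-4, 3/2) → (8, -9/2); (5, -3/2) → (-10, 9/2)
T3 translate by (-2, 0): (4, -6) → (2, -6); (8, -9/2) → (6, -9/2); (-10, 9/2) → (-12, 9/2)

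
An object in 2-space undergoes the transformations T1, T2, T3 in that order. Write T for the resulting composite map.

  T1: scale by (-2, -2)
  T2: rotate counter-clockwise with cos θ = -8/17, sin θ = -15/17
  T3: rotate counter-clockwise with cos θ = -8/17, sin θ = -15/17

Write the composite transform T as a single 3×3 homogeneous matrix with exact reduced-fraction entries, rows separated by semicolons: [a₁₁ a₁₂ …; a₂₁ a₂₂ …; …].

T1 = [-2 0 0; 0 -2 0; 0 0 1]
T2·T1 = [16/17 -30/17 0; 30/17 16/17 0; 0 0 1]
T3·…·T1 = [322/289 480/289 0; -480/289 322/289 0; 0 0 1]

T = [322/289 480/289 0; -480/289 322/289 0; 0 0 1]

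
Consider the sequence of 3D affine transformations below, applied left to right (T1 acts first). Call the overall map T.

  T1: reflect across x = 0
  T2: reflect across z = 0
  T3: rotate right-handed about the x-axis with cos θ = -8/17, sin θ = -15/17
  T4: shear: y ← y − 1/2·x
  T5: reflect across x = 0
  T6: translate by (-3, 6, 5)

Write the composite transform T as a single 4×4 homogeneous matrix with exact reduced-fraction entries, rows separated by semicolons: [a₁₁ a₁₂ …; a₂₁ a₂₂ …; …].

T = [1 0 0 -3; 1/2 -8/17 -15/17 6; 0 -15/17 8/17 5; 0 0 0 1]

T1 = [-1 0 0 0; 0 1 0 0; 0 0 1 0; 0 0 0 1]
T2·T1 = [-1 0 0 0; 0 1 0 0; 0 0 -1 0; 0 0 0 1]
T3·…·T1 = [-1 0 0 0; 0 -8/17 -15/17 0; 0 -15/17 8/17 0; 0 0 0 1]
T4·…·T1 = [-1 0 0 0; 1/2 -8/17 -15/17 0; 0 -15/17 8/17 0; 0 0 0 1]
T5·…·T1 = [1 0 0 0; 1/2 -8/17 -15/17 0; 0 -15/17 8/17 0; 0 0 0 1]
T6·…·T1 = [1 0 0 -3; 1/2 -8/17 -15/17 6; 0 -15/17 8/17 5; 0 0 0 1]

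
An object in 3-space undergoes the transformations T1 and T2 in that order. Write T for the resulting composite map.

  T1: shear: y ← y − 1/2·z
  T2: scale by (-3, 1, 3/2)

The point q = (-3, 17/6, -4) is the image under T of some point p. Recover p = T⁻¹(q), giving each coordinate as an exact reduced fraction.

T1 = [1 0 0 0; 0 1 -1/2 0; 0 0 1 0; 0 0 0 1]
T2·T1 = [-3 0 0 0; 0 1 -1/2 0; 0 0 3/2 0; 0 0 0 1]
det M = -9/2; M⁻¹ = [-1/3 0 0 0; 0 1 1/3 0; 0 0 2/3 0; 0 0 0 1]
M⁻¹ · (-3, 17/6, -4)ᵀ = (1, 3/2, -8/3)ᵀ

p = (1, 3/2, -8/3)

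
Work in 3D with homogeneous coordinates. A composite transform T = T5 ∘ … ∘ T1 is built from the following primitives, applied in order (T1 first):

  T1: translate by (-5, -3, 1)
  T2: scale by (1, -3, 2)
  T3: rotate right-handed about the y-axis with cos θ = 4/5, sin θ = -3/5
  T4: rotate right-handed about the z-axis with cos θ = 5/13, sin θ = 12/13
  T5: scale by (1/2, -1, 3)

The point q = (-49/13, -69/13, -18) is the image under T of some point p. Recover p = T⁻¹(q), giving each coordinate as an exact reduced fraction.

p = (3, 0, -4)

T1 = [1 0 0 -5; 0 1 0 -3; 0 0 1 1; 0 0 0 1]
T2·T1 = [1 0 0 -5; 0 -3 0 9; 0 0 2 2; 0 0 0 1]
T3·…·T1 = [4/5 0 -6/5 -26/5; 0 -3 0 9; 3/5 0 8/5 -7/5; 0 0 0 1]
T4·…·T1 = [4/13 36/13 -6/13 -134/13; 48/65 -15/13 -72/65 -87/65; 3/5 0 8/5 -7/5; 0 0 0 1]
T5·…·T1 = [2/13 18/13 -3/13 -67/13; -48/65 15/13 72/65 87/65; 9/5 0 24/5 -21/5; 0 0 0 1]
det M = 9; M⁻¹ = [8/13 -48/65 1/5 5; 8/13 5/39 0 3; -3/13 18/65 2/15 -1; 0 0 0 1]
M⁻¹ · (-49/13, -69/13, -18)ᵀ = (3, 0, -4)ᵀ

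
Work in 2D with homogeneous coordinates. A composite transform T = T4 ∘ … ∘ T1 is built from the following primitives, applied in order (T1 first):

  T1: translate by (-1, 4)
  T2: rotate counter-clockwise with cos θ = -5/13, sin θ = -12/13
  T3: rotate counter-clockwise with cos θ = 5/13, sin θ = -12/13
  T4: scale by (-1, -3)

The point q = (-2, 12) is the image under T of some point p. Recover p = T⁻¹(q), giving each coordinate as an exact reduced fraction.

p = (-1, 0)

T1 = [1 0 -1; 0 1 4; 0 0 1]
T2·T1 = [-5/13 12/13 53/13; -12/13 -5/13 -8/13; 0 0 1]
T3·…·T1 = [-1 0 1; 0 -1 -4; 0 0 1]
T4·…·T1 = [1 0 -1; 0 3 12; 0 0 1]
det M = 3; M⁻¹ = [1 0 1; 0 1/3 -4; 0 0 1]
M⁻¹ · (-2, 12)ᵀ = (-1, 0)ᵀ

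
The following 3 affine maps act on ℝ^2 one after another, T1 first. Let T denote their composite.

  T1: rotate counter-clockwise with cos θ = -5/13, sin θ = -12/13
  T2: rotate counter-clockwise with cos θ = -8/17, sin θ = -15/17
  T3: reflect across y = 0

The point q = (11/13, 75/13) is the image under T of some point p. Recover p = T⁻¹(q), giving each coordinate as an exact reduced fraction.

T1 = [-5/13 12/13 0; -12/13 -5/13 0; 0 0 1]
T2·T1 = [-140/221 -171/221 0; 171/221 -140/221 0; 0 0 1]
T3·…·T1 = [-140/221 -171/221 0; -171/221 140/221 0; 0 0 1]
det M = -1; M⁻¹ = [-140/221 -171/221 0; -171/221 140/221 0; 0 0 1]
M⁻¹ · (11/13, 75/13)ᵀ = (-5, 3)ᵀ

p = (-5, 3)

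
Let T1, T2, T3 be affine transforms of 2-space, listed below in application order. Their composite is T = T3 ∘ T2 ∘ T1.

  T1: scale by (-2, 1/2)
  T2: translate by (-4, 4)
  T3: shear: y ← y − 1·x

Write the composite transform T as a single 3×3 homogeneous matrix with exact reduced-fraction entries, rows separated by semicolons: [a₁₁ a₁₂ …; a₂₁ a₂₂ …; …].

T = [-2 0 -4; 2 1/2 8; 0 0 1]

T1 = [-2 0 0; 0 1/2 0; 0 0 1]
T2·T1 = [-2 0 -4; 0 1/2 4; 0 0 1]
T3·…·T1 = [-2 0 -4; 2 1/2 8; 0 0 1]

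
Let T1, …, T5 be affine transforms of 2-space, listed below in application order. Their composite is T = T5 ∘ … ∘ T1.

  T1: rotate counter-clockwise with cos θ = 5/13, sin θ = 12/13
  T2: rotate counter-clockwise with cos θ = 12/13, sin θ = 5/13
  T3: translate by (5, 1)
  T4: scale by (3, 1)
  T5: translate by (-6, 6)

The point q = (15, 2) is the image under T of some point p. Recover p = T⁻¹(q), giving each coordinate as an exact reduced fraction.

p = (-5, -2)

T1 = [5/13 -12/13 0; 12/13 5/13 0; 0 0 1]
T2·T1 = [0 -1 0; 1 0 0; 0 0 1]
T3·…·T1 = [0 -1 5; 1 0 1; 0 0 1]
T4·…·T1 = [0 -3 15; 1 0 1; 0 0 1]
T5·…·T1 = [0 -3 9; 1 0 7; 0 0 1]
det M = 3; M⁻¹ = [0 1 -7; -1/3 0 3; 0 0 1]
M⁻¹ · (15, 2)ᵀ = (-5, -2)ᵀ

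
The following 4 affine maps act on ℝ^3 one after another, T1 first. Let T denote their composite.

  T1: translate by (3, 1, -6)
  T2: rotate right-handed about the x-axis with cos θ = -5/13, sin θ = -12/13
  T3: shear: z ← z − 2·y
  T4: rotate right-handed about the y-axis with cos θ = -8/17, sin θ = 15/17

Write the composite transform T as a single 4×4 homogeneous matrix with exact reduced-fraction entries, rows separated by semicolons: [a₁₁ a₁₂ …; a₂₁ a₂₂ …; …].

T = [-8/17 -30/221 -435/221 2268/221; 0 -5/13 12/13 -77/13; -15/17 16/221 232/221 -1961/221; 0 0 0 1]

T1 = [1 0 0 3; 0 1 0 1; 0 0 1 -6; 0 0 0 1]
T2·T1 = [1 0 0 3; 0 -5/13 12/13 -77/13; 0 -12/13 -5/13 18/13; 0 0 0 1]
T3·…·T1 = [1 0 0 3; 0 -5/13 12/13 -77/13; 0 -2/13 -29/13 172/13; 0 0 0 1]
T4·…·T1 = [-8/17 -30/221 -435/221 2268/221; 0 -5/13 12/13 -77/13; -15/17 16/221 232/221 -1961/221; 0 0 0 1]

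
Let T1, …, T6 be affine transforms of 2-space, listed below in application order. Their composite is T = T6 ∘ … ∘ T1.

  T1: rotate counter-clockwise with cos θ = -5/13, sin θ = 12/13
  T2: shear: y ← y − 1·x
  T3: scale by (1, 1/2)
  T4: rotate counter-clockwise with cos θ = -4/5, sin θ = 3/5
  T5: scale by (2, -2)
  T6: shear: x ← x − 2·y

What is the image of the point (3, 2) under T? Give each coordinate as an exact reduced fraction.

T1 rotate counter-clockwise with cos θ = -5/13, sin θ = 12/13: (3, 2) → (-3, 2)
T2 shear: y ← y − 1·x: (-3, 2) → (-3, 5)
T3 scale by (1, 1/2): (-3, 5) → (-3, 5/2)
T4 rotate counter-clockwise with cos θ = -4/5, sin θ = 3/5: (-3, 5/2) → (9/10, -19/5)
T5 scale by (2, -2): (9/10, -19/5) → (9/5, 38/5)
T6 shear: x ← x − 2·y: (9/5, 38/5) → (-67/5, 38/5)

T(p) = (-67/5, 38/5)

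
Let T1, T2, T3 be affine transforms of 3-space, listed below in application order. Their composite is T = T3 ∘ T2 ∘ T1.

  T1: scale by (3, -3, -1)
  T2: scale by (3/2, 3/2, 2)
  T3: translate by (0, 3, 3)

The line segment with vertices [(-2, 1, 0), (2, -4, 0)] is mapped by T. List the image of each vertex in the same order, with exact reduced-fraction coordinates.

image vertices: (-9, -3/2, 3), (9, 21, 3)

T1 scale by (3, -3, -1): (-2, 1, 0) → (-6, -3, 0); (2, -4, 0) → (6, 12, 0)
T2 scale by (3/2, 3/2, 2): (-6, -3, 0) → (-9, -9/2, 0); (6, 12, 0) → (9, 18, 0)
T3 translate by (0, 3, 3): (-9, -9/2, 0) → (-9, -3/2, 3); (9, 18, 0) → (9, 21, 3)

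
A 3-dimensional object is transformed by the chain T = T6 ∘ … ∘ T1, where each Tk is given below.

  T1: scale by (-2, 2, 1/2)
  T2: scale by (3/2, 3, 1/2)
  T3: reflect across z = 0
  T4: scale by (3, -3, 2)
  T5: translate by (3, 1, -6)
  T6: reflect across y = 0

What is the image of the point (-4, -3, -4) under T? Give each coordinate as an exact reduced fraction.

T(p) = (39, -55, -4)

T1 scale by (-2, 2, 1/2): (-4, -3, -4) → (8, -6, -2)
T2 scale by (3/2, 3, 1/2): (8, -6, -2) → (12, -18, -1)
T3 reflect across z = 0: (12, -18, -1) → (12, -18, 1)
T4 scale by (3, -3, 2): (12, -18, 1) → (36, 54, 2)
T5 translate by (3, 1, -6): (36, 54, 2) → (39, 55, -4)
T6 reflect across y = 0: (39, 55, -4) → (39, -55, -4)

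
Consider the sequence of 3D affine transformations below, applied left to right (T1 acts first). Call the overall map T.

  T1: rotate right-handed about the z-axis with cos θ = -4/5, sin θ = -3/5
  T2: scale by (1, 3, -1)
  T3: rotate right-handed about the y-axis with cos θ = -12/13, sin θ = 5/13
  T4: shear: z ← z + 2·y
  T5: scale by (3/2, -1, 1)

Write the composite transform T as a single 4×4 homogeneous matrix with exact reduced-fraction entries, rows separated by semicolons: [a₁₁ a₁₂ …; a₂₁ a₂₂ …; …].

T1 = [-4/5 3/5 0 0; -3/5 -4/5 0 0; 0 0 1 0; 0 0 0 1]
T2·T1 = [-4/5 3/5 0 0; -9/5 -12/5 0 0; 0 0 -1 0; 0 0 0 1]
T3·…·T1 = [48/65 -36/65 -5/13 0; -9/5 -12/5 0 0; 4/13 -3/13 12/13 0; 0 0 0 1]
T4·…·T1 = [48/65 -36/65 -5/13 0; -9/5 -12/5 0 0; -214/65 -327/65 12/13 0; 0 0 0 1]
T5·…·T1 = [72/65 -54/65 -15/26 0; 9/5 12/5 0 0; -214/65 -327/65 12/13 0; 0 0 0 1]

T = [72/65 -54/65 -15/26 0; 9/5 12/5 0 0; -214/65 -327/65 12/13 0; 0 0 0 1]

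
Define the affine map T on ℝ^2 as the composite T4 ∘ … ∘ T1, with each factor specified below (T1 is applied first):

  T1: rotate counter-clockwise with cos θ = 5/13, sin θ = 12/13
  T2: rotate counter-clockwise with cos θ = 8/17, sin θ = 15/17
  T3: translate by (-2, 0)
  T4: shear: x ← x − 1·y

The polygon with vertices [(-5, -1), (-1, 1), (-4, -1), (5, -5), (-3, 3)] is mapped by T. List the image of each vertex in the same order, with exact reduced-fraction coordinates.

image vertices: (88/17, -55/17), (-162/221, -311/221), (49/13, -32/13), (-1842/221, 1555/221), (398/221, -933/221)

T1 rotate counter-clockwise with cos θ = 5/13, sin θ = 12/13: (-5, -1) → (-1, -5); (-1, 1) → (-17/13, -7/13); (-4, -1) → (-8/13, -53/13); (5, -5) → (85/13, 35/13); (-3, 3) → (-51/13, -21/13)
T2 rotate counter-clockwise with cos θ = 8/17, sin θ = 15/17: (-1, -5) → (67/17, -55/17); (-17/13, -7/13) → (-31/221, -311/221); (-8/13, -53/13) → (43/13, -32/13); (85/13, 35/13) → (155/221, 1555/221); (-51/13, -21/13) → (-93/221, -933/221)
T3 translate by (-2, 0): (67/17, -55/17) → (33/17, -55/17); (-31/221, -311/221) → (-473/221, -311/221); (43/13, -32/13) → (17/13, -32/13); (155/221, 1555/221) → (-287/221, 1555/221); (-93/221, -933/221) → (-535/221, -933/221)
T4 shear: x ← x − 1·y: (33/17, -55/17) → (88/17, -55/17); (-473/221, -311/221) → (-162/221, -311/221); (17/13, -32/13) → (49/13, -32/13); (-287/221, 1555/221) → (-1842/221, 1555/221); (-535/221, -933/221) → (398/221, -933/221)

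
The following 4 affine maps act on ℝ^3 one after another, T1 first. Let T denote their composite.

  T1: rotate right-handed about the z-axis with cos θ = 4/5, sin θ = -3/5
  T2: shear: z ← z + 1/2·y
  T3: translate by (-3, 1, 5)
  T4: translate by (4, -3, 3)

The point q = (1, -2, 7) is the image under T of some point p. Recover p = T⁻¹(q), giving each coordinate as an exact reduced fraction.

p = (0, 0, -1)

T1 = [4/5 3/5 0 0; -3/5 4/5 0 0; 0 0 1 0; 0 0 0 1]
T2·T1 = [4/5 3/5 0 0; -3/5 4/5 0 0; -3/10 2/5 1 0; 0 0 0 1]
T3·…·T1 = [4/5 3/5 0 -3; -3/5 4/5 0 1; -3/10 2/5 1 5; 0 0 0 1]
T4·…·T1 = [4/5 3/5 0 1; -3/5 4/5 0 -2; -3/10 2/5 1 8; 0 0 0 1]
det M = 1; M⁻¹ = [4/5 -3/5 0 -2; 3/5 4/5 0 1; 0 -1/2 1 -9; 0 0 0 1]
M⁻¹ · (1, -2, 7)ᵀ = (0, 0, -1)ᵀ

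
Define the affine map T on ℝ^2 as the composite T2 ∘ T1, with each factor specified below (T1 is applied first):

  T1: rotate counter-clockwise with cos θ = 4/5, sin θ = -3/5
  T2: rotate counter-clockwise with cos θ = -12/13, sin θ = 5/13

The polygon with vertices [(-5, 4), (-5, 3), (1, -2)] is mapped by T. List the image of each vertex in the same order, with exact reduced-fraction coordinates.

image vertices: (-59/65, -412/65), (-3/65, -379/65), (79/65, 122/65)

T1 rotate counter-clockwise with cos θ = 4/5, sin θ = -3/5: (-5, 4) → (-8/5, 31/5); (-5, 3) → (-11/5, 27/5); (1, -2) → (-2/5, -11/5)
T2 rotate counter-clockwise with cos θ = -12/13, sin θ = 5/13: (-8/5, 31/5) → (-59/65, -412/65); (-11/5, 27/5) → (-3/65, -379/65); (-2/5, -11/5) → (79/65, 122/65)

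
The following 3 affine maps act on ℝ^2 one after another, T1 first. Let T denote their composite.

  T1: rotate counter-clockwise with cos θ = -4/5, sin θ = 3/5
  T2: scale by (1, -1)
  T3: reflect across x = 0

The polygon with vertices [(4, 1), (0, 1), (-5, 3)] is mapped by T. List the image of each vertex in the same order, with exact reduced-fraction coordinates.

image vertices: (19/5, -8/5), (3/5, 4/5), (-11/5, 27/5)

T1 rotate counter-clockwise with cos θ = -4/5, sin θ = 3/5: (4, 1) → (-19/5, 8/5); (0, 1) → (-3/5, -4/5); (-5, 3) → (11/5, -27/5)
T2 scale by (1, -1): (-19/5, 8/5) → (-19/5, -8/5); (-3/5, -4/5) → (-3/5, 4/5); (11/5, -27/5) → (11/5, 27/5)
T3 reflect across x = 0: (-19/5, -8/5) → (19/5, -8/5); (-3/5, 4/5) → (3/5, 4/5); (11/5, 27/5) → (-11/5, 27/5)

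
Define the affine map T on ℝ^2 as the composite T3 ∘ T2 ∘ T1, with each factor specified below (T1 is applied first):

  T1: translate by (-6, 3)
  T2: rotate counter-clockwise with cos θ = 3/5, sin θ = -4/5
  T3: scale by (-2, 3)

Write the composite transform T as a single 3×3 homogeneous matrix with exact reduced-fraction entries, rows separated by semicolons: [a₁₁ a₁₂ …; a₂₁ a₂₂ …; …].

T1 = [1 0 -6; 0 1 3; 0 0 1]
T2·T1 = [3/5 4/5 -6/5; -4/5 3/5 33/5; 0 0 1]
T3·…·T1 = [-6/5 -8/5 12/5; -12/5 9/5 99/5; 0 0 1]

T = [-6/5 -8/5 12/5; -12/5 9/5 99/5; 0 0 1]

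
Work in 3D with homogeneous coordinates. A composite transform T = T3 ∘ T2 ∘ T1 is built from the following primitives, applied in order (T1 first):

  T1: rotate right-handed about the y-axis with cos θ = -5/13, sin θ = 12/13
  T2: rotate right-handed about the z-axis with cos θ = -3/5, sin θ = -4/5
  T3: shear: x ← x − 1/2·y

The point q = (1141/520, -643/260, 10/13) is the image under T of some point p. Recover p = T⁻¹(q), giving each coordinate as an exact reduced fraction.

T1 = [-5/13 0 12/13 0; 0 1 0 0; -12/13 0 -5/13 0; 0 0 0 1]
T2·T1 = [3/13 4/5 -36/65 0; 4/13 -3/5 -48/65 0; -12/13 0 -5/13 0; 0 0 0 1]
T3·…·T1 = [1/13 11/10 -12/65 0; 4/13 -3/5 -48/65 0; -12/13 0 -5/13 0; 0 0 0 1]
det M = 1; M⁻¹ = [3/13 11/26 -12/13 0; 4/5 -1/5 0 0; -36/65 -66/65 -5/13 0; 0 0 0 1]
M⁻¹ · (1141/520, -643/260, 10/13)ᵀ = (-5/4, 9/4, 1)ᵀ

p = (-5/4, 9/4, 1)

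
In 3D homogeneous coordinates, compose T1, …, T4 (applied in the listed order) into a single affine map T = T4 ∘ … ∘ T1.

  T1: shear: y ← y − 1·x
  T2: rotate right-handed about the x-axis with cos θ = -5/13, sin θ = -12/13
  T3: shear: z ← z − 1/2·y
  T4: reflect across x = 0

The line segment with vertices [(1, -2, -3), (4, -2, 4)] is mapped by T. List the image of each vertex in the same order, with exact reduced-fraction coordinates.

T1 shear: y ← y − 1·x: (1, -2, -3) → (1, -3, -3); (4, -2, 4) → (4, -6, 4)
T2 rotate right-handed about the x-axis with cos θ = -5/13, sin θ = -12/13: (1, -3, -3) → (1, -21/13, 51/13); (4, -6, 4) → (4, 6, 4)
T3 shear: z ← z − 1/2·y: (1, -21/13, 51/13) → (1, -21/13, 123/26); (4, 6, 4) → (4, 6, 1)
T4 reflect across x = 0: (1, -21/13, 123/26) → (-1, -21/13, 123/26); (4, 6, 1) → (-4, 6, 1)

image vertices: (-1, -21/13, 123/26), (-4, 6, 1)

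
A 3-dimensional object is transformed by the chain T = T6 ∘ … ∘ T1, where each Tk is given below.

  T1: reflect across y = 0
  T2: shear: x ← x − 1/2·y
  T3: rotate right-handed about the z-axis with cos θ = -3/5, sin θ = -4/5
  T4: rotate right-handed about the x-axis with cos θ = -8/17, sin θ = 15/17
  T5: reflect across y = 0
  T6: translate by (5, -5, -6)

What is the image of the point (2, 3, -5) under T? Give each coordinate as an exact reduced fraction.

T(p) = (1/2, -168/17, -77/17)

T1 reflect across y = 0: (2, 3, -5) → (2, -3, -5)
T2 shear: x ← x − 1/2·y: (2, -3, -5) → (7/2, -3, -5)
T3 rotate right-handed about the z-axis with cos θ = -3/5, sin θ = -4/5: (7/2, -3, -5) → (-9/2, -1, -5)
T4 rotate right-handed about the x-axis with cos θ = -8/17, sin θ = 15/17: (-9/2, -1, -5) → (-9/2, 83/17, 25/17)
T5 reflect across y = 0: (-9/2, 83/17, 25/17) → (-9/2, -83/17, 25/17)
T6 translate by (5, -5, -6): (-9/2, -83/17, 25/17) → (1/2, -168/17, -77/17)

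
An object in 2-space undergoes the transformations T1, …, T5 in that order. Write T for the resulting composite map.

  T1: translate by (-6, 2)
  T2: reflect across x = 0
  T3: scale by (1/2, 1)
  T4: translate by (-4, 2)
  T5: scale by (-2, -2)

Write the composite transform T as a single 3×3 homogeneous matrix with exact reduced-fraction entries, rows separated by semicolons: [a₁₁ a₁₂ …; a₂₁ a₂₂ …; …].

T = [1 0 2; 0 -2 -8; 0 0 1]

T1 = [1 0 -6; 0 1 2; 0 0 1]
T2·T1 = [-1 0 6; 0 1 2; 0 0 1]
T3·…·T1 = [-1/2 0 3; 0 1 2; 0 0 1]
T4·…·T1 = [-1/2 0 -1; 0 1 4; 0 0 1]
T5·…·T1 = [1 0 2; 0 -2 -8; 0 0 1]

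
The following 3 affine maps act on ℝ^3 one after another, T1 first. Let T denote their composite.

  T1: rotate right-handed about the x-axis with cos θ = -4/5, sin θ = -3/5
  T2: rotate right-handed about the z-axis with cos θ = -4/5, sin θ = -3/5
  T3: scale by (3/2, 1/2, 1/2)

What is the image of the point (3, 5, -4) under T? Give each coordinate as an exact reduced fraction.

T(p) = (-234/25, 83/50, 1/10)

T1 rotate right-handed about the x-axis with cos θ = -4/5, sin θ = -3/5: (3, 5, -4) → (3, -32/5, 1/5)
T2 rotate right-handed about the z-axis with cos θ = -4/5, sin θ = -3/5: (3, -32/5, 1/5) → (-156/25, 83/25, 1/5)
T3 scale by (3/2, 1/2, 1/2): (-156/25, 83/25, 1/5) → (-234/25, 83/50, 1/10)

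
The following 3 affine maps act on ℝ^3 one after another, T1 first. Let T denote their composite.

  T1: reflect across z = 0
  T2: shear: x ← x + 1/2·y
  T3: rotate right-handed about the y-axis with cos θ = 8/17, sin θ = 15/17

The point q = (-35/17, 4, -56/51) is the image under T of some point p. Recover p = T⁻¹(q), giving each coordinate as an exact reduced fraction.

p = (-2, 4, 7/3)

T1 = [1 0 0 0; 0 1 0 0; 0 0 -1 0; 0 0 0 1]
T2·T1 = [1 1/2 0 0; 0 1 0 0; 0 0 -1 0; 0 0 0 1]
T3·…·T1 = [8/17 4/17 -15/17 0; 0 1 0 0; -15/17 -15/34 -8/17 0; 0 0 0 1]
det M = -1; M⁻¹ = [8/17 -1/2 -15/17 0; 0 1 0 0; -15/17 0 -8/17 0; 0 0 0 1]
M⁻¹ · (-35/17, 4, -56/51)ᵀ = (-2, 4, 7/3)ᵀ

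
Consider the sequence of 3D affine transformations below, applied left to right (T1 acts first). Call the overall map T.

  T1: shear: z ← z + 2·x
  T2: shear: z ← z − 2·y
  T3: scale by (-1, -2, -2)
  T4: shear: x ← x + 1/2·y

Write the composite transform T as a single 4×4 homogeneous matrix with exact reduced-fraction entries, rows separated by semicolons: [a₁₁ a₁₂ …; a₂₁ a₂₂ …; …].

T = [-1 -1 0 0; 0 -2 0 0; -4 4 -2 0; 0 0 0 1]

T1 = [1 0 0 0; 0 1 0 0; 2 0 1 0; 0 0 0 1]
T2·T1 = [1 0 0 0; 0 1 0 0; 2 -2 1 0; 0 0 0 1]
T3·…·T1 = [-1 0 0 0; 0 -2 0 0; -4 4 -2 0; 0 0 0 1]
T4·…·T1 = [-1 -1 0 0; 0 -2 0 0; -4 4 -2 0; 0 0 0 1]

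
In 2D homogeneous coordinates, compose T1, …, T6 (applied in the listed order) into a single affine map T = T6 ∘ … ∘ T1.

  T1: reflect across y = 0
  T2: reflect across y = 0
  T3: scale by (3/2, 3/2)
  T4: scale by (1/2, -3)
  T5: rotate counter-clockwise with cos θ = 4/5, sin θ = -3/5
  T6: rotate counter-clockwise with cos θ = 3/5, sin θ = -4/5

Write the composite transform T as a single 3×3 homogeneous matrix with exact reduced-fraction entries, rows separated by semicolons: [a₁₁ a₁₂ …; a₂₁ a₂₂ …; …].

T1 = [1 0 0; 0 -1 0; 0 0 1]
T2·T1 = [1 0 0; 0 1 0; 0 0 1]
T3·…·T1 = [3/2 0 0; 0 3/2 0; 0 0 1]
T4·…·T1 = [3/4 0 0; 0 -9/2 0; 0 0 1]
T5·…·T1 = [3/5 -27/10 0; -9/20 -18/5 0; 0 0 1]
T6·…·T1 = [0 -9/2 0; -3/4 0 0; 0 0 1]

T = [0 -9/2 0; -3/4 0 0; 0 0 1]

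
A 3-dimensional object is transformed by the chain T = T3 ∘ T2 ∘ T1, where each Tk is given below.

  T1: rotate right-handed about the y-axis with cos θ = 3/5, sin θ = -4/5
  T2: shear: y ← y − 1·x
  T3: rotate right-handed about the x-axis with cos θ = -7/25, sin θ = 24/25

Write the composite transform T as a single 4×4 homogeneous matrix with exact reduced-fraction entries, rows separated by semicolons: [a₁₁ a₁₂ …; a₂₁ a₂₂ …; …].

T = [3/5 0 -4/5 0; -3/5 -7/25 -4/5 0; -4/5 24/25 3/5 0; 0 0 0 1]

T1 = [3/5 0 -4/5 0; 0 1 0 0; 4/5 0 3/5 0; 0 0 0 1]
T2·T1 = [3/5 0 -4/5 0; -3/5 1 4/5 0; 4/5 0 3/5 0; 0 0 0 1]
T3·…·T1 = [3/5 0 -4/5 0; -3/5 -7/25 -4/5 0; -4/5 24/25 3/5 0; 0 0 0 1]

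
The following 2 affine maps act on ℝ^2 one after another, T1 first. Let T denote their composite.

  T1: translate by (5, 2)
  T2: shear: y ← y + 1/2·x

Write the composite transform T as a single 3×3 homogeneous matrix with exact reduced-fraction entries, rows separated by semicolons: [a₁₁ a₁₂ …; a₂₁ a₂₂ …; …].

T1 = [1 0 5; 0 1 2; 0 0 1]
T2·T1 = [1 0 5; 1/2 1 9/2; 0 0 1]

T = [1 0 5; 1/2 1 9/2; 0 0 1]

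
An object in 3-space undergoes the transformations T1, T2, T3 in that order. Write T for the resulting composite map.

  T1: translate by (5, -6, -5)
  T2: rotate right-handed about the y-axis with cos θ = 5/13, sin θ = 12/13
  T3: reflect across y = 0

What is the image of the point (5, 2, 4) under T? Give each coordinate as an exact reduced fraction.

T1 translate by (5, -6, -5): (5, 2, 4) → (10, -4, -1)
T2 rotate right-handed about the y-axis with cos θ = 5/13, sin θ = 12/13: (10, -4, -1) → (38/13, -4, -125/13)
T3 reflect across y = 0: (38/13, -4, -125/13) → (38/13, 4, -125/13)

T(p) = (38/13, 4, -125/13)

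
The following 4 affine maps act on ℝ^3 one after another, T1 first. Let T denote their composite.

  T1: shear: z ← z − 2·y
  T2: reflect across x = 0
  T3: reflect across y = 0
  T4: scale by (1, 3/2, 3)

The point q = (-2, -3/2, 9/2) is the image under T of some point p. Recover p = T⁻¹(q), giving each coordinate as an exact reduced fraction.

T1 = [1 0 0 0; 0 1 0 0; 0 -2 1 0; 0 0 0 1]
T2·T1 = [-1 0 0 0; 0 1 0 0; 0 -2 1 0; 0 0 0 1]
T3·…·T1 = [-1 0 0 0; 0 -1 0 0; 0 -2 1 0; 0 0 0 1]
T4·…·T1 = [-1 0 0 0; 0 -3/2 0 0; 0 -6 3 0; 0 0 0 1]
det M = 9/2; M⁻¹ = [-1 0 0 0; 0 -2/3 0 0; 0 -4/3 1/3 0; 0 0 0 1]
M⁻¹ · (-2, -3/2, 9/2)ᵀ = (2, 1, 7/2)ᵀ

p = (2, 1, 7/2)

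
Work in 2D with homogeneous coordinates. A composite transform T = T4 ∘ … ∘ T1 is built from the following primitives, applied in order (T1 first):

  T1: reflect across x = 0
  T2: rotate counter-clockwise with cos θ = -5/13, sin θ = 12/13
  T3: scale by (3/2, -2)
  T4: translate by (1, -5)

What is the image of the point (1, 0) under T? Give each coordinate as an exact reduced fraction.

T(p) = (41/26, -41/13)

T1 reflect across x = 0: (1, 0) → (-1, 0)
T2 rotate counter-clockwise with cos θ = -5/13, sin θ = 12/13: (-1, 0) → (5/13, -12/13)
T3 scale by (3/2, -2): (5/13, -12/13) → (15/26, 24/13)
T4 translate by (1, -5): (15/26, 24/13) → (41/26, -41/13)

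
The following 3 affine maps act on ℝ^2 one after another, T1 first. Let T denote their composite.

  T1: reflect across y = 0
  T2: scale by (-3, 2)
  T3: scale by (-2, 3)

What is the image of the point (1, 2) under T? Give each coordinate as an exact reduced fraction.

T1 reflect across y = 0: (1, 2) → (1, -2)
T2 scale by (-3, 2): (1, -2) → (-3, -4)
T3 scale by (-2, 3): (-3, -4) → (6, -12)

T(p) = (6, -12)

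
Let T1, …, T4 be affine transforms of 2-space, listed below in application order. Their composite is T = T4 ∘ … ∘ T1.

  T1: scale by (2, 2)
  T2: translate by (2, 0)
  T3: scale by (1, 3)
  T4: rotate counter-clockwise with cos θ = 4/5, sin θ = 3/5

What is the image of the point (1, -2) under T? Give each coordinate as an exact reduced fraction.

T1 scale by (2, 2): (1, -2) → (2, -4)
T2 translate by (2, 0): (2, -4) → (4, -4)
T3 scale by (1, 3): (4, -4) → (4, -12)
T4 rotate counter-clockwise with cos θ = 4/5, sin θ = 3/5: (4, -12) → (52/5, -36/5)

T(p) = (52/5, -36/5)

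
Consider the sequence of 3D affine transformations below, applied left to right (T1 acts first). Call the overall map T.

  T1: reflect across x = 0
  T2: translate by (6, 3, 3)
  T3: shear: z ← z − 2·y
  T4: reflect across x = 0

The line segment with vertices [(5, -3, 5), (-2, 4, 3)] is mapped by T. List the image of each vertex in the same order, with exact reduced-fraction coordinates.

image vertices: (-1, 0, 8), (-8, 7, -8)

T1 reflect across x = 0: (5, -3, 5) → (-5, -3, 5); (-2, 4, 3) → (2, 4, 3)
T2 translate by (6, 3, 3): (-5, -3, 5) → (1, 0, 8); (2, 4, 3) → (8, 7, 6)
T3 shear: z ← z − 2·y: (1, 0, 8) → (1, 0, 8); (8, 7, 6) → (8, 7, -8)
T4 reflect across x = 0: (1, 0, 8) → (-1, 0, 8); (8, 7, -8) → (-8, 7, -8)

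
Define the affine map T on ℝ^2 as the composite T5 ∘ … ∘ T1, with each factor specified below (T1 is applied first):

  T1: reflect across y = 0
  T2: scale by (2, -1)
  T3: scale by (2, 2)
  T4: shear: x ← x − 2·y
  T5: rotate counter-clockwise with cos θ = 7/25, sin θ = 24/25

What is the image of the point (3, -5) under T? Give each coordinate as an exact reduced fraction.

T1 reflect across y = 0: (3, -5) → (3, 5)
T2 scale by (2, -1): (3, 5) → (6, -5)
T3 scale by (2, 2): (6, -5) → (12, -10)
T4 shear: x ← x − 2·y: (12, -10) → (32, -10)
T5 rotate counter-clockwise with cos θ = 7/25, sin θ = 24/25: (32, -10) → (464/25, 698/25)

T(p) = (464/25, 698/25)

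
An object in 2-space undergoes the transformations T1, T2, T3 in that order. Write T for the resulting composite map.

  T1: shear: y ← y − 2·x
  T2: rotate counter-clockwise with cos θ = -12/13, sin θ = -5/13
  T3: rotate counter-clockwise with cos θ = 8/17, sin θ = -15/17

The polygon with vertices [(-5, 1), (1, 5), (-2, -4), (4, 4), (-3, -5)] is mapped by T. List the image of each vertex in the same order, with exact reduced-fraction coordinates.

T1 shear: y ← y − 2·x: (-5, 1) → (-5, 11); (1, 5) → (1, 3); (-2, -4) → (-2, 0); (4, 4) → (4, -4); (-3, -5) → (-3, 1)
T2 rotate counter-clockwise with cos θ = -12/13, sin θ = -5/13: (-5, 11) → (115/13, -107/13); (1, 3) → (3/13, -41/13); (-2, 0) → (24/13, 10/13); (4, -4) → (-68/13, 28/13); (-3, 1) → (41/13, 3/13)
T3 rotate counter-clockwise with cos θ = 8/17, sin θ = -15/17: (115/13, -107/13) → (-685/221, -2581/221); (3/13, -41/13) → (-591/221, -373/221); (24/13, 10/13) → (342/221, -280/221); (-68/13, 28/13) → (-124/221, 1244/221); (41/13, 3/13) → (373/221, -591/221)

image vertices: (-685/221, -2581/221), (-591/221, -373/221), (342/221, -280/221), (-124/221, 1244/221), (373/221, -591/221)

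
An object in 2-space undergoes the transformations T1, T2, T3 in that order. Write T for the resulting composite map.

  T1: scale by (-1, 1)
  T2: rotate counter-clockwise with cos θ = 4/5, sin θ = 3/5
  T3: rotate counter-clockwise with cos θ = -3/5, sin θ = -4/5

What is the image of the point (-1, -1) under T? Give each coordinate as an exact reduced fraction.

T1 scale by (-1, 1): (-1, -1) → (1, -1)
T2 rotate counter-clockwise with cos θ = 4/5, sin θ = 3/5: (1, -1) → (7/5, -1/5)
T3 rotate counter-clockwise with cos θ = -3/5, sin θ = -4/5: (7/5, -1/5) → (-1, -1)

T(p) = (-1, -1)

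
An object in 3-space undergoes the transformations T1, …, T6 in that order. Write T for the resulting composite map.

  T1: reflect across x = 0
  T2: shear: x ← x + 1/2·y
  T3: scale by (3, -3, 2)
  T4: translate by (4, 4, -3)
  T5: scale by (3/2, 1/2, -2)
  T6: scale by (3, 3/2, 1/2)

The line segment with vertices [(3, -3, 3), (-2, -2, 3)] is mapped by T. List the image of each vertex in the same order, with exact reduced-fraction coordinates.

T1 reflect across x = 0: (3, -3, 3) → (-3, -3, 3); (-2, -2, 3) → (2, -2, 3)
T2 shear: x ← x + 1/2·y: (-3, -3, 3) → (-9/2, -3, 3); (2, -2, 3) → (1, -2, 3)
T3 scale by (3, -3, 2): (-9/2, -3, 3) → (-27/2, 9, 6); (1, -2, 3) → (3, 6, 6)
T4 translate by (4, 4, -3): (-27/2, 9, 6) → (-19/2, 13, 3); (3, 6, 6) → (7, 10, 3)
T5 scale by (3/2, 1/2, -2): (-19/2, 13, 3) → (-57/4, 13/2, -6); (7, 10, 3) → (21/2, 5, -6)
T6 scale by (3, 3/2, 1/2): (-57/4, 13/2, -6) → (-171/4, 39/4, -3); (21/2, 5, -6) → (63/2, 15/2, -3)

image vertices: (-171/4, 39/4, -3), (63/2, 15/2, -3)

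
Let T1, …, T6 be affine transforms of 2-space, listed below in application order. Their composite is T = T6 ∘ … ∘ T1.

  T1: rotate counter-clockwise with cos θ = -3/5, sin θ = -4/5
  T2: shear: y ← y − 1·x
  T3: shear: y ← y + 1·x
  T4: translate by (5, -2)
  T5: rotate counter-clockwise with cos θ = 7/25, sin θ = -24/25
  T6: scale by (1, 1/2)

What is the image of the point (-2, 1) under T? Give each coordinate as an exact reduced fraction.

T(p) = (1, -7/2)

T1 rotate counter-clockwise with cos θ = -3/5, sin θ = -4/5: (-2, 1) → (2, 1)
T2 shear: y ← y − 1·x: (2, 1) → (2, -1)
T3 shear: y ← y + 1·x: (2, -1) → (2, 1)
T4 translate by (5, -2): (2, 1) → (7, -1)
T5 rotate counter-clockwise with cos θ = 7/25, sin θ = -24/25: (7, -1) → (1, -7)
T6 scale by (1, 1/2): (1, -7) → (1, -7/2)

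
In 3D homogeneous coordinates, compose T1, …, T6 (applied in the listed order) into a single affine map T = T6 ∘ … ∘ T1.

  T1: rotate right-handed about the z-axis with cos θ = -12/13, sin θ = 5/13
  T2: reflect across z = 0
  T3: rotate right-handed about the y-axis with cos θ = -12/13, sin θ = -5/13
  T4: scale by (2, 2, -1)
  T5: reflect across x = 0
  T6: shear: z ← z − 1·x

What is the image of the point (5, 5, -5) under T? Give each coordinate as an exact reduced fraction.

T1 rotate right-handed about the z-axis with cos θ = -12/13, sin θ = 5/13: (5, 5, -5) → (-85/13, -35/13, -5)
T2 reflect across z = 0: (-85/13, -35/13, -5) → (-85/13, -35/13, 5)
T3 rotate right-handed about the y-axis with cos θ = -12/13, sin θ = -5/13: (-85/13, -35/13, 5) → (695/169, -35/13, -1205/169)
T4 scale by (2, 2, -1): (695/169, -35/13, -1205/169) → (1390/169, -70/13, 1205/169)
T5 reflect across x = 0: (1390/169, -70/13, 1205/169) → (-1390/169, -70/13, 1205/169)
T6 shear: z ← z − 1·x: (-1390/169, -70/13, 1205/169) → (-1390/169, -70/13, 2595/169)

T(p) = (-1390/169, -70/13, 2595/169)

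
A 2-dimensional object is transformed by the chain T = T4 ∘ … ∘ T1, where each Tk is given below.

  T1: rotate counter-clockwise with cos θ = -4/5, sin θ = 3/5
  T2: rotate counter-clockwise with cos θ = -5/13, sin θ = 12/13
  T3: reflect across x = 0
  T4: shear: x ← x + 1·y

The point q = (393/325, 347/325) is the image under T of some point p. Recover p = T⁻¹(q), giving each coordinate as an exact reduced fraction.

T1 = [-4/5 -3/5 0; 3/5 -4/5 0; 0 0 1]
T2·T1 = [-16/65 63/65 0; -63/65 -16/65 0; 0 0 1]
T3·…·T1 = [16/65 -63/65 0; -63/65 -16/65 0; 0 0 1]
T4·…·T1 = [-47/65 -79/65 0; -63/65 -16/65 0; 0 0 1]
det M = -1; M⁻¹ = [16/65 -79/65 0; -63/65 47/65 0; 0 0 1]
M⁻¹ · (393/325, 347/325)ᵀ = (-1, -2/5)ᵀ

p = (-1, -2/5)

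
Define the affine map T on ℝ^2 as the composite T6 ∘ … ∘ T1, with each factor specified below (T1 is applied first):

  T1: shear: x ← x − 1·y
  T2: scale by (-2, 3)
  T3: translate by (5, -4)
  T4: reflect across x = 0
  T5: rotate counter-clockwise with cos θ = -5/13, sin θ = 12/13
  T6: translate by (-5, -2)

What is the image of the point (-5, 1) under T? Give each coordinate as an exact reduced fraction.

T1 shear: x ← x − 1·y: (-5, 1) → (-6, 1)
T2 scale by (-2, 3): (-6, 1) → (12, 3)
T3 translate by (5, -4): (12, 3) → (17, -1)
T4 reflect across x = 0: (17, -1) → (-17, -1)
T5 rotate counter-clockwise with cos θ = -5/13, sin θ = 12/13: (-17, -1) → (97/13, -199/13)
T6 translate by (-5, -2): (97/13, -199/13) → (32/13, -225/13)

T(p) = (32/13, -225/13)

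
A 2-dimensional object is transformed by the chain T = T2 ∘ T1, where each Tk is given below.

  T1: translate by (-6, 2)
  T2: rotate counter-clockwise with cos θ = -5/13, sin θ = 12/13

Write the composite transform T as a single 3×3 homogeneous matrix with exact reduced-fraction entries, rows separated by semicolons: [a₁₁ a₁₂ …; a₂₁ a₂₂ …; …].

T = [-5/13 -12/13 6/13; 12/13 -5/13 -82/13; 0 0 1]

T1 = [1 0 -6; 0 1 2; 0 0 1]
T2·T1 = [-5/13 -12/13 6/13; 12/13 -5/13 -82/13; 0 0 1]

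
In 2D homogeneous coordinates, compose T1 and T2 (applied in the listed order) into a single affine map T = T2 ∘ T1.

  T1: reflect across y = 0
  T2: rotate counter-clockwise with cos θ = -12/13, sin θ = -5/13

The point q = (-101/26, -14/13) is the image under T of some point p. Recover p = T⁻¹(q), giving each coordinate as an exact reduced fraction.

p = (4, 1/2)

T1 = [1 0 0; 0 -1 0; 0 0 1]
T2·T1 = [-12/13 -5/13 0; -5/13 12/13 0; 0 0 1]
det M = -1; M⁻¹ = [-12/13 -5/13 0; -5/13 12/13 0; 0 0 1]
M⁻¹ · (-101/26, -14/13)ᵀ = (4, 1/2)ᵀ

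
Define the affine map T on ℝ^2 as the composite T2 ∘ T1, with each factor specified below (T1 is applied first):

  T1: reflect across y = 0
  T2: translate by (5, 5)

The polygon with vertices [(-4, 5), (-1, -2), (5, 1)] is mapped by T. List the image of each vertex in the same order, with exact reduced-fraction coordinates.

T1 reflect across y = 0: (-4, 5) → (-4, -5); (-1, -2) → (-1, 2); (5, 1) → (5, -1)
T2 translate by (5, 5): (-4, -5) → (1, 0); (-1, 2) → (4, 7); (5, -1) → (10, 4)

image vertices: (1, 0), (4, 7), (10, 4)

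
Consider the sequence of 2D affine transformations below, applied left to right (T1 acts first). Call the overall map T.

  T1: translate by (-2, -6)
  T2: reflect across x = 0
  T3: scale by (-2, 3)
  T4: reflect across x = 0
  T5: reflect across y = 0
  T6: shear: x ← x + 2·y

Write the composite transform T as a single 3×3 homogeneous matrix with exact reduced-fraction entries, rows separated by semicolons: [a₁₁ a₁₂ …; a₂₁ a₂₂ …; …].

T1 = [1 0 -2; 0 1 -6; 0 0 1]
T2·T1 = [-1 0 2; 0 1 -6; 0 0 1]
T3·…·T1 = [2 0 -4; 0 3 -18; 0 0 1]
T4·…·T1 = [-2 0 4; 0 3 -18; 0 0 1]
T5·…·T1 = [-2 0 4; 0 -3 18; 0 0 1]
T6·…·T1 = [-2 -6 40; 0 -3 18; 0 0 1]

T = [-2 -6 40; 0 -3 18; 0 0 1]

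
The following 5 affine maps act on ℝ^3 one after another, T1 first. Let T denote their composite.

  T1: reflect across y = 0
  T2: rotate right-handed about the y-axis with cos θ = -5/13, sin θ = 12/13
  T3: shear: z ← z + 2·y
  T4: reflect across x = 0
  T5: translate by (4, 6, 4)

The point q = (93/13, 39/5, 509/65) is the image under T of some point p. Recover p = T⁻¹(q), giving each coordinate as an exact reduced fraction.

T1 = [1 0 0 0; 0 -1 0 0; 0 0 1 0; 0 0 0 1]
T2·T1 = [-5/13 0 12/13 0; 0 -1 0 0; -12/13 0 -5/13 0; 0 0 0 1]
T3·…·T1 = [-5/13 0 12/13 0; 0 -1 0 0; -12/13 -2 -5/13 0; 0 0 0 1]
T4·…·T1 = [5/13 0 -12/13 0; 0 -1 0 0; -12/13 -2 -5/13 0; 0 0 0 1]
T5·…·T1 = [5/13 0 -12/13 4; 0 -1 0 6; -12/13 -2 -5/13 4; 0 0 0 1]
det M = 1; M⁻¹ = [5/13 24/13 -12/13 -116/13; 0 -1 0 6; -12/13 10/13 -5/13 8/13; 0 0 0 1]
M⁻¹ · (93/13, 39/5, 509/65)ᵀ = (1, -9/5, -3)ᵀ

p = (1, -9/5, -3)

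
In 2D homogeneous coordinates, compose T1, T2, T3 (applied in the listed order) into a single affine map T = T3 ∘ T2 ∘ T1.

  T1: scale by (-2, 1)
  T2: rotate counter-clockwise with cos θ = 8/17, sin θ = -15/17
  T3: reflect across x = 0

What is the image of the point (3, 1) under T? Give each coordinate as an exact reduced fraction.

T1 scale by (-2, 1): (3, 1) → (-6, 1)
T2 rotate counter-clockwise with cos θ = 8/17, sin θ = -15/17: (-6, 1) → (-33/17, 98/17)
T3 reflect across x = 0: (-33/17, 98/17) → (33/17, 98/17)

T(p) = (33/17, 98/17)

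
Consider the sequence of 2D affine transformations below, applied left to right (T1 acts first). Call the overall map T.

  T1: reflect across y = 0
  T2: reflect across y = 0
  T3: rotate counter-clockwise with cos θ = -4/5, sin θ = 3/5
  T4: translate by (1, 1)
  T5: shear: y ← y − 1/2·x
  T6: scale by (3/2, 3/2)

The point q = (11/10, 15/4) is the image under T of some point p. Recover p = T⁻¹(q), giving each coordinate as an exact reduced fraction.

T1 = [1 0 0; 0 -1 0; 0 0 1]
T2·T1 = [1 0 0; 0 1 0; 0 0 1]
T3·…·T1 = [-4/5 -3/5 0; 3/5 -4/5 0; 0 0 1]
T4·…·T1 = [-4/5 -3/5 1; 3/5 -4/5 1; 0 0 1]
T5·…·T1 = [-4/5 -3/5 1; 1 -1/2 1/2; 0 0 1]
T6·…·T1 = [-6/5 -9/10 3/2; 3/2 -3/4 3/4; 0 0 1]
det M = 9/4; M⁻¹ = [-1/3 2/5 1/5; -2/3 -8/15 7/5; 0 0 1]
M⁻¹ · (11/10, 15/4)ᵀ = (4/3, -4/3)ᵀ

p = (4/3, -4/3)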